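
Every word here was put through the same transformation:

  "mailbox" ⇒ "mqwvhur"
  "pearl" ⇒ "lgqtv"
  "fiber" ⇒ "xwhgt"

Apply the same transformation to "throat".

bftuqb

m(12)→m(12) and a(0)→q(16) fit y≡17x+16 (mod 26); the inverse of 17 mod 26 is 23. Treating letters as 0–25, the rule is x ↦ 17x + 16 (mod 26).
On throat: t(19)→17·19+16≡1=b; h(7)→17·7+16≡5=f; r(17)→17·17+16≡19=t; o(14)→17·14+16≡20=u; a(0)→17·0+16≡16=q; t(19)→17·19+16≡1=b (all mod 26).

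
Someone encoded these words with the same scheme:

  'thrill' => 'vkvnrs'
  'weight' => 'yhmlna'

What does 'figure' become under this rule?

hlkzxl

In thrill: t→v is +2, h→k is +3, r→v is +4, i→n is +5 — the shift increases by 1 each position. Letter i (0-indexed) is shifted by i+2, so successive shifts are 2, 3, 4, ….
Applying it to figure: f+2=h, i+3=l, g+4=k, u+5=z, r+6=x, e+7=l.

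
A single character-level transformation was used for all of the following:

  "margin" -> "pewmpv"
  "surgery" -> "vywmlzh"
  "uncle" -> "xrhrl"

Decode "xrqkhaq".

unleash

In margin: m→p is +3, a→e is +4, r→w is +5, g→m is +6 — the shift increases by 1 each position. The shift increases by 1 at each position, starting from +3: 3, 4, 5, ….
Undoing it on xrqkhaq: x−3=u, r−4=n, q−5=l, k−6=e, h−7=a, a−8=s, q−9=h.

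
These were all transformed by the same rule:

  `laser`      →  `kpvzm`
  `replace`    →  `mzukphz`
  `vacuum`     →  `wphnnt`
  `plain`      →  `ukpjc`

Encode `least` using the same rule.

kzpve

l(11)→k(10) and a(0)→p(15) fit y≡9x+15 (mod 26); the inverse of 9 mod 26 is 3. Treating letters as 0–25, the rule is x ↦ 9x + 15 (mod 26).
For least: l(11)→9·11+15≡10=k; e(4)→9·4+15≡25=z; a(0)→9·0+15≡15=p; s(18)→9·18+15≡21=v; t(19)→9·19+15≡4=e (all mod 26).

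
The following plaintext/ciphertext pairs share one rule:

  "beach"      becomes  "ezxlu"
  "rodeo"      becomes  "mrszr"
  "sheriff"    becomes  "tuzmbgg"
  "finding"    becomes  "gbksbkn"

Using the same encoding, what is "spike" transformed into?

b(1)→e(4) and e(4)→z(25) fit y≡7x+23 (mod 26); the inverse of 7 mod 26 is 15. Treating letters as 0–25, the rule is x ↦ 7x + 23 (mod 26).
On spike: s(18)→7·18+23≡19=t; p(15)→7·15+23≡24=y; i(8)→7·8+23≡1=b; k(10)→7·10+23≡15=p; e(4)→7·4+23≡25=z (all mod 26).

tybpz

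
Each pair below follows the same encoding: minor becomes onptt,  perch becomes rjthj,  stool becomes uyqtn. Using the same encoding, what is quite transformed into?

szkyg

Shifts by position in minor: pos 0: m→o (+2), pos 1: i→n (+5), pos 2: n→p (+2), pos 3: o→t (+5) — repeating every 2. A repeating key of period 2 is used — shifts +2, +5 over and over.
On quite: q+2=s, u+5=z, i+2=k, t+5=y, e+2=g.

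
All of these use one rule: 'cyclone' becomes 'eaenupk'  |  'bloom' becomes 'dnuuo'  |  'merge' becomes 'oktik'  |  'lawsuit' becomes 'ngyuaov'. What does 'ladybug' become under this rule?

Vowels shift forward by 6 and consonants shift forward by 2.
For ladybug: l(cons)+2=n, a(vowel)+6=g, d(cons)+2=f, y(cons)+2=a, b(cons)+2=d, u(vowel)+6=a, g(cons)+2=i.

ngfadai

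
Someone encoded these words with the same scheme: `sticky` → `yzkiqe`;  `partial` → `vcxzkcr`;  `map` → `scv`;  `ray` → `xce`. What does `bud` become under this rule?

hwj

The shift depends on letter class: consonant s→y is +6, but vowel i→k is +2. Vowels shift forward by 2 and consonants shift forward by 6.
On bud: b(cons)+6=h, u(vowel)+2=w, d(cons)+6=j.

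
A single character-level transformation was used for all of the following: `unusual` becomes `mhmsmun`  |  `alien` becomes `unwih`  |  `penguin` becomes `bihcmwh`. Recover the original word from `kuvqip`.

u(20)→m(12) and n(13)→h(7) fit y≡23x+20 (mod 26); the inverse of 23 mod 26 is 17. Treating letters as 0–25, the rule is x ↦ 23x + 20 (mod 26).
Undoing it on kuvqip: k(10)→17·(10−20)≡12=m; u(20)→17·(20−20)≡0=a; v(21)→17·(21−20)≡17=r; q(16)→17·(16−20)≡10=k; i(8)→17·(8−20)≡4=e; p(15)→17·(15−20)≡19=t (all mod 26).

market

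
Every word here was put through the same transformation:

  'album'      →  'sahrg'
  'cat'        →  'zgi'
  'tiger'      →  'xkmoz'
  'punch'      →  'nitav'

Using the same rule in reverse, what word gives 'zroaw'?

The output letters match the input read backwards, each shifted +6: album reversed is mubla. Read the word backwards and shift each letter +6.
Decoding zroaw: shift back: z−6=t, r−6=l, o−6=i, a−6=u, w−6=q → tliuq; then reverse → quilt.

quilt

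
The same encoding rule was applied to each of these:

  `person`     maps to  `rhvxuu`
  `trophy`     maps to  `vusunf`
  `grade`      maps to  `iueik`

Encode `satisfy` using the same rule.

udxnymg

In person: p→r is +2, e→h is +3, r→v is +4, s→x is +5 — the shift increases by 1 each position. Each letter shifts forward by (position + 2), i.e. 2, 3, 4, … — the shift grows by one for each successive letter.
For satisfy: s+2=u, a+3=d, t+4=x, i+5=n, s+6=y, f+7=m, y+8=g.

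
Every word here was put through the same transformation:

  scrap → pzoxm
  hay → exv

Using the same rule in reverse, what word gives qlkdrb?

tongue

Compare letters: s→p is +23, c→z is +23, r→o is +23 — a constant shift. Each letter is shifted forward by 23 in the alphabet (a Caesar shift of +23).
Reversing it on qlkdrb: q−23=t, l−23=o, k−23=n, d−23=g, r−23=u, b−23=e.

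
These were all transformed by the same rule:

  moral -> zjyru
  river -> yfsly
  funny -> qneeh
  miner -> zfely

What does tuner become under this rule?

inely

Treating letters as 0–25, the rule is x ↦ 5x + 17 (mod 26).
For tuner: t(19)→5·19+17≡8=i; u(20)→5·20+17≡13=n; n(13)→5·13+17≡4=e; e(4)→5·4+17≡11=l; r(17)→5·17+17≡24=y (all mod 26).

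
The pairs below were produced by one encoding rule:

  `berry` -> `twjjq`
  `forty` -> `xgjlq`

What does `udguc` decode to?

clock

Compare letters: b→t is +18, e→w is +18, r→j is +18 — a constant shift. Each letter is shifted forward by 18 in the alphabet (a Caesar shift of +18).
Reversing it on udguc: u−18=c, d−18=l, g−18=o, u−18=c, c−18=k.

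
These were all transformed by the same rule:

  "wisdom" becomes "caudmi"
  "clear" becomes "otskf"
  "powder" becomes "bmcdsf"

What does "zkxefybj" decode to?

w(22)→c(2) and i(8)→a(0) fit y≡15x+10 (mod 26); the inverse of 15 mod 26 is 7. This is an affine cipher: with a=0,…,z=25, each position x becomes (15x+10) mod 26.
Reversing it on zkxefybj: z(25)→7·(25−10)≡1=b; k(10)→7·(10−10)≡0=a; x(23)→7·(23−10)≡13=n; e(4)→7·(4−10)≡10=k; f(5)→7·(5−10)≡17=r; y(24)→7·(24−10)≡20=u; b(1)→7·(1−10)≡15=p; j(9)→7·(9−10)≡19=t (all mod 26).

bankrupt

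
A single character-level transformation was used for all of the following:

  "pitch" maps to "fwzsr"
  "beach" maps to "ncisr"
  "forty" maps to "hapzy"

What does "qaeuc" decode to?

mouse

p(15)→f(5) and i(8)→w(22) fit y≡5x+8 (mod 26); the inverse of 5 mod 26 is 21. Treating letters as 0–25, the rule is x ↦ 5x + 8 (mod 26).
Reversing it on qaeuc: q(16)→21·(16−8)≡12=m; a(0)→21·(0−8)≡14=o; e(4)→21·(4−8)≡20=u; u(20)→21·(20−8)≡18=s; c(2)→21·(2−8)≡4=e (all mod 26).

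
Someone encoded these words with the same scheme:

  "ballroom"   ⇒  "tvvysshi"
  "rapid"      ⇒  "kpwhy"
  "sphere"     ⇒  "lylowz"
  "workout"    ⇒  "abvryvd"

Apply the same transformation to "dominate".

The output letters match the input read backwards, each shifted +7: ballroom reversed is moorllab. Two steps: reverse the string, then apply a Caesar shift of +7.
Applying it to dominate: reverse → etanimod; then shift: e+7=l, t+7=a, a+7=h, n+7=u, i+7=p, m+7=t, o+7=v, d+7=k.

lahuptvk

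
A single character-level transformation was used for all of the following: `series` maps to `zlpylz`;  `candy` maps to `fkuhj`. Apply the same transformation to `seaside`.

The output letters match the input read backwards, each shifted +7: series reversed is seires. The word is reversed, then every letter is shifted forward by 7.
Applying it to seaside: reverse → edisaes; then shift: e+7=l, d+7=k, i+7=p, s+7=z, a+7=h, e+7=l, s+7=z.

lkpzhlz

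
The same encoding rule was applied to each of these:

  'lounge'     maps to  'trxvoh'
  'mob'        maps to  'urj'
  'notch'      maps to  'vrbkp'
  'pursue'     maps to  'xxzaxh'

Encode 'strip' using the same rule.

The shift depends on letter class: consonant l→t is +8, but vowel o→r is +3. The rule splits by letter class: vowels +3, consonants +8.
For strip: s(cons)+8=a, t(cons)+8=b, r(cons)+8=z, i(vowel)+3=l, p(cons)+8=x.

abzlx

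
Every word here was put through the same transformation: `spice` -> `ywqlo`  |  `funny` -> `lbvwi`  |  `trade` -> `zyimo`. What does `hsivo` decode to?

In spice: s→y is +6, p→w is +7, i→q is +8, c→l is +9 — the shift increases by 1 each position. The shift increases by 1 at each position, starting from +6: 6, 7, 8, ….
Reversing it on hsivo: h−6=b, s−7=l, i−8=a, v−9=m, o−10=e.

blame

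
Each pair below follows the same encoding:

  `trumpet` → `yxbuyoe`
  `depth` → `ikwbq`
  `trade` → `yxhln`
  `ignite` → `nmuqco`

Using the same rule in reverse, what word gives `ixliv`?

The shift increases by 1 at each position, starting from +5: 5, 6, 7, ….
Reversing it on ixliv: i−5=d, x−6=r, l−7=e, i−8=a, v−9=m.

dream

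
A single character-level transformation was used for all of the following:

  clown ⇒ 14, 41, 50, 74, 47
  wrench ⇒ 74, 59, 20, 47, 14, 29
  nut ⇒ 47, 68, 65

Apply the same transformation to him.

29, 32, 44

c(#3)→14 and l(#12)→41: differences scale by 3, so n = 3·pos + 5. The formula is n = 3×(alphabet index, a=1) + 5.
For him: h=8→29, i=9→32, m=13→44.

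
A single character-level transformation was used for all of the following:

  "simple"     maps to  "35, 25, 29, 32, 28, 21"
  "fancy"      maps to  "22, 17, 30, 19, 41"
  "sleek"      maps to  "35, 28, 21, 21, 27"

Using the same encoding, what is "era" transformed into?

21, 34, 17

The number is (letter's place in the alphabet, a=1) + 16.
For era: e=5→21, r=18→34, a=1→17.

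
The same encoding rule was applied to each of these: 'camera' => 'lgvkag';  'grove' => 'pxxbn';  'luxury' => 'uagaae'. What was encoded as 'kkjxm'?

Shifts by position in camera: pos 0: c→l (+9), pos 1: a→g (+6), pos 2: m→v (+9), pos 3: e→k (+6) — repeating every 2. A repeating key of period 2 is used — shifts +9, +6 over and over.
Undoing it on kkjxm: k−9=b, k−6=e, j−9=a, x−6=r, m−9=d.

beard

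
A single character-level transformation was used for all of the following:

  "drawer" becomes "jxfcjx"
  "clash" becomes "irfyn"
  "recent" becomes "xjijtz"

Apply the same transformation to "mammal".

sfssfr

The shift depends on letter class: consonant d→j is +6, but vowel a→f is +5. Vowels shift forward by 5 and consonants shift forward by 6.
On mammal: m(cons)+6=s, a(vowel)+5=f, m(cons)+6=s, m(cons)+6=s, a(vowel)+5=f, l(cons)+6=r.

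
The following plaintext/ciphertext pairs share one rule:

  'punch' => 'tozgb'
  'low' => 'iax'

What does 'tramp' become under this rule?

The output letters match the input read backwards, each shifted +12: punch reversed is hcnup. The word is reversed, then every letter is shifted forward by 12.
For tramp: reverse → pmart; then shift: p+12=b, m+12=y, a+12=m, r+12=d, t+12=f.

bymdf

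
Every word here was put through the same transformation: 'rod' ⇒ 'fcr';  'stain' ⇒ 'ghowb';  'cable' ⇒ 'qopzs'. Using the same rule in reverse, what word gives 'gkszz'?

It's a constant shift of +14 (ROT14).
Reversing it on gkszz: g−14=s, k−14=w, s−14=e, z−14=l, z−14=l.

swell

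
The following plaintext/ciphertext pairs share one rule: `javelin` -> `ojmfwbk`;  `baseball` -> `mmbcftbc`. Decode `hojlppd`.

cooking

The output letters match the input read backwards, each shifted +1: javelin reversed is nilevaj. Two steps: reverse the string, then apply a Caesar shift of +1.
Decoding hojlppd: shift back: h−1=g, o−1=n, j−1=i, l−1=k, p−1=o, p−1=o, d−1=c → gnikooc; then reverse → cooking.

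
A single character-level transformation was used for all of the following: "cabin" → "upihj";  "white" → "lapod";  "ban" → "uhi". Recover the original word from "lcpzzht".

Two steps: reverse the string, then apply a Caesar shift of +7.
Undoing it on lcpzzht: shift back: l−7=e, c−7=v, p−7=i, z−7=s, z−7=s, h−7=a, t−7=m → evissam; then reverse → massive.

massive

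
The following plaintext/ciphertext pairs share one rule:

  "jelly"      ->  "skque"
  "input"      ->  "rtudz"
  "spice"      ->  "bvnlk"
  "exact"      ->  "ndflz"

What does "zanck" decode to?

Shifts by position in jelly: pos 0: j→s (+9), pos 1: e→k (+6), pos 2: l→q (+5), pos 3: l→u (+9), pos 4: y→e (+6) — repeating every 3. It's a Vigenère-style cipher with numeric key [9,6,5]: position i shifts by key[i mod 3].
Reversing it on zanck: z−9=q, a−6=u, n−5=i, c−9=t, k−6=e.

quite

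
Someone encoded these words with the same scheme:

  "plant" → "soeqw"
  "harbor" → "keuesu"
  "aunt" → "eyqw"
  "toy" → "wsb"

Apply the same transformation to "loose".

ossvi

The shift depends on letter class: consonant p→s is +3, but vowel a→e is +4. The rule splits by letter class: vowels +4, consonants +3.
On loose: l(cons)+3=o, o(vowel)+4=s, o(vowel)+4=s, s(cons)+3=v, e(vowel)+4=i.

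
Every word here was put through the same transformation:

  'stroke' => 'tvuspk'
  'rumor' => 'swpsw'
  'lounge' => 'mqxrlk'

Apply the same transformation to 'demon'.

In stroke: s→t is +1, t→v is +2, r→u is +3, o→s is +4 — the shift increases by 1 each position. The shift increases by 1 at each position, starting from +1: 1, 2, 3, ….
On demon: d+1=e, e+2=g, m+3=p, o+4=s, n+5=s.

egpss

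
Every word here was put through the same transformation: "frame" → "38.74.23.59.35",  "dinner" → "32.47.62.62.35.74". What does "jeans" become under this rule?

50.35.23.62.77

With a=1..z=26, the number is 3·pos + 20.
Applying it to jeans: j=10→50, e=5→35, a=1→23, n=14→62, s=19→77.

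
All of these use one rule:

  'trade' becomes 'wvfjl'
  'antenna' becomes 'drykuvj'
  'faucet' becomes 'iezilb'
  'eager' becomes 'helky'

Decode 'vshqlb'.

In trade: t→w is +3, r→v is +4, a→f is +5, d→j is +6 — the shift increases by 1 each position. Letter i (0-indexed) is shifted by i+3, so successive shifts are 3, 4, 5, ….
Decoding vshqlb: v−3=s, s−4=o, h−5=c, q−6=k, l−7=e, b−8=t.

socket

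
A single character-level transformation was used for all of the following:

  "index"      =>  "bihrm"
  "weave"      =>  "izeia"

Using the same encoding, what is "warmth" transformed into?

lxqvea

The output letters match the input read backwards, each shifted +4: index reversed is xedni. Two steps: reverse the string, then apply a Caesar shift of +4.
For warmth: reverse → htmraw; then shift: h+4=l, t+4=x, m+4=q, r+4=v, a+4=e, w+4=a.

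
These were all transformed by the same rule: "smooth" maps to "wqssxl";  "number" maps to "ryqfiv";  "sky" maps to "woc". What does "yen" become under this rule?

It's a constant shift of +4 (ROT4).
Applying it to yen: y+4=c, e+4=i, n+4=r.

cir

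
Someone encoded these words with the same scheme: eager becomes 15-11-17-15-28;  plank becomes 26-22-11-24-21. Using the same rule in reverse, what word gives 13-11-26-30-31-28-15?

e is letter #5 and maps to 15: an offset of 10. Letters become their 1-based position plus 10 (so a→11, b→12, …).
Reversing it on 13-11-26-30-31-28-15: 13→(13−10)÷1=3=c, 11→(11−10)÷1=1=a, 26→(26−10)÷1=16=p, 30→(30−10)÷1=20=t, 31→(31−10)÷1=21=u, 28→(28−10)÷1=18=r, 15→(15−10)÷1=5=e.

capture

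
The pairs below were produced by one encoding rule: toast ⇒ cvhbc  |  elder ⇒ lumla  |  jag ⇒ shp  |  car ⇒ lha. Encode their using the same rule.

cqlpa

The shift depends on letter class: consonant t→c is +9, but vowel o→v is +7. Two shifts are in play — +7 for a/e/i/o/u, +9 for every other letter.
On their: t(cons)+9=c, h(cons)+9=q, e(vowel)+7=l, i(vowel)+7=p, r(cons)+9=a.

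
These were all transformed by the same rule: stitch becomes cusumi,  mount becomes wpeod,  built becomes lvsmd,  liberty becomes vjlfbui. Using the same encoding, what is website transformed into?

A repeating key of period 2 is used — shifts +10, +1 over and over.
On website: w+10=g, e+1=f, b+10=l, s+1=t, i+10=s, t+1=u, e+10=o.

gfltsuo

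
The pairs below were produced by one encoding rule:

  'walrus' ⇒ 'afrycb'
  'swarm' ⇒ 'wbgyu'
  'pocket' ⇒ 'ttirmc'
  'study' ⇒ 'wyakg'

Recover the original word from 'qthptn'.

mobile

In walrus: w→a is +4, a→f is +5, l→r is +6, r→y is +7 — the shift increases by 1 each position. Letter i (0-indexed) is shifted by i+4, so successive shifts are 4, 5, 6, ….
Decoding qthptn: q−4=m, t−5=o, h−6=b, p−7=i, t−8=l, n−9=e.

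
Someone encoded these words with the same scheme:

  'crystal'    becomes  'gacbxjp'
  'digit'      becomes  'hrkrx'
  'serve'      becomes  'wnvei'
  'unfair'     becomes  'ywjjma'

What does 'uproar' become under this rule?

yyvxea

The shifts repeat in a cycle of length 2: positions 0,1,… shift by +4, +9, then the pattern repeats.
Applying it to uproar: u+4=y, p+9=y, r+4=v, o+9=x, a+4=e, r+9=a.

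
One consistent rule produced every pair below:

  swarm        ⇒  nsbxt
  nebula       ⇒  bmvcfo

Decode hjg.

The output letters match the input read backwards, each shifted +1: swarm reversed is mraws. Read the word backwards and shift each letter +1.
Decoding hjg: shift back: h−1=g, j−1=i, g−1=f → gif; then reverse → fig.

fig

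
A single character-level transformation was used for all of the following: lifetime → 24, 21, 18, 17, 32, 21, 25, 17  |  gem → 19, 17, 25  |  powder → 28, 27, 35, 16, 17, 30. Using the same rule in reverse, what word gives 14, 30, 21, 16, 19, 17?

l is letter #12 and maps to 24: an offset of 12. Each letter is replaced by its alphabet position (a=1..z=26) + 12.
Undoing it on 14, 30, 21, 16, 19, 17: 14→(14−12)÷1=2=b, 30→(30−12)÷1=18=r, 21→(21−12)÷1=9=i, 16→(16−12)÷1=4=d, 19→(19−12)÷1=7=g, 17→(17−12)÷1=5=e.

bridge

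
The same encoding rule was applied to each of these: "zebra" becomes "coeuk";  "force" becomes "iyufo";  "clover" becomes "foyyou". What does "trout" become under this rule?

wuyew

The shift depends on letter class: consonant z→c is +3, but vowel e→o is +10. The rule splits by letter class: vowels +10, consonants +3.
For trout: t(cons)+3=w, r(cons)+3=u, o(vowel)+10=y, u(vowel)+10=e, t(cons)+3=w.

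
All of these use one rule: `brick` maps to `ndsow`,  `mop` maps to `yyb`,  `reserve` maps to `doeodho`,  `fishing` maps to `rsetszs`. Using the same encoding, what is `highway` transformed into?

The shift depends on letter class: consonant b→n is +12, but vowel i→s is +10. The rule splits by letter class: vowels +10, consonants +12.
On highway: h(cons)+12=t, i(vowel)+10=s, g(cons)+12=s, h(cons)+12=t, w(cons)+12=i, a(vowel)+10=k, y(cons)+12=k.

tsstikk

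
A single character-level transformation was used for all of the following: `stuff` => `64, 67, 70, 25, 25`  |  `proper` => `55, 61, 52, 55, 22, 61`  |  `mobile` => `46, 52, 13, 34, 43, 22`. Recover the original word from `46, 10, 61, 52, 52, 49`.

maroon

s(#19)→64 and t(#20)→67: differences scale by 3, so n = 3·pos + 7. Each letter becomes 3×(its alphabet position, a=1..z=26) + 7.
Decoding 46, 10, 61, 52, 52, 49: 46→(46−7)÷3=13=m, 10→(10−7)÷3=1=a, 61→(61−7)÷3=18=r, 52→(52−7)÷3=15=o, 52→(52−7)÷3=15=o, 49→(49−7)÷3=14=n.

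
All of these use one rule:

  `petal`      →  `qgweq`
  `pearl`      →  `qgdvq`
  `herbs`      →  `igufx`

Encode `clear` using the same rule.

dnhew

In petal: p→q is +1, e→g is +2, t→w is +3, a→e is +4 — the shift increases by 1 each position. Letter i (0-indexed) is shifted by i+1, so successive shifts are 1, 2, 3, ….
For clear: c+1=d, l+2=n, e+3=h, a+4=e, r+5=w.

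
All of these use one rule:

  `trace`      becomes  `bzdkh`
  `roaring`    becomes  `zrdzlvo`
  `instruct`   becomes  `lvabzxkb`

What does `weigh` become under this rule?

Vowels shift forward by 3 and consonants shift forward by 8.
For weigh: w(cons)+8=e, e(vowel)+3=h, i(vowel)+3=l, g(cons)+8=o, h(cons)+8=p.

ehlop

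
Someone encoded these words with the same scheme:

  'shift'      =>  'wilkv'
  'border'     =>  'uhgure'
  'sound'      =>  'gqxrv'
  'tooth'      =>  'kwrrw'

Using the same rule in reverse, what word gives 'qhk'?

The word is reversed, then every letter is shifted forward by 3.
Decoding qhk: shift back: q−3=n, h−3=e, k−3=h → neh; then reverse → hen.

hen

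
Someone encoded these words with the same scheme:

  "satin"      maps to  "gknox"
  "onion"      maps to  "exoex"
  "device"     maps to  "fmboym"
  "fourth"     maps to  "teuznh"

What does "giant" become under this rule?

s(18)→g(6) and a(0)→k(10) fit y≡7x+10 (mod 26); the inverse of 7 mod 26 is 15. This is an affine cipher: with a=0,…,z=25, each position x becomes (7x+10) mod 26.
Applying it to giant: g(6)→7·6+10≡0=a; i(8)→7·8+10≡14=o; a(0)→7·0+10≡10=k; n(13)→7·13+10≡23=x; t(19)→7·19+10≡13=n (all mod 26).

aokxn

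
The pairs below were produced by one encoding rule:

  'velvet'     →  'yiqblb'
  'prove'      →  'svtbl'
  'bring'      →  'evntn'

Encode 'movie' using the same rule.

In velvet: v→y is +3, e→i is +4, l→q is +5, v→b is +6 — the shift increases by 1 each position. Letter i (0-indexed) is shifted by i+3, so successive shifts are 3, 4, 5, ….
For movie: m+3=p, o+4=s, v+5=a, i+6=o, e+7=l.

psaol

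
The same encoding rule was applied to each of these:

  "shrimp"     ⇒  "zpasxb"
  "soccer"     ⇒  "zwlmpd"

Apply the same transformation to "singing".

zqwqtzt

The shift increases by 1 at each position, starting from +7: 7, 8, 9, ….
Applying it to singing: s+7=z, i+8=q, n+9=w, g+10=q, i+11=t, n+12=z, g+13=t.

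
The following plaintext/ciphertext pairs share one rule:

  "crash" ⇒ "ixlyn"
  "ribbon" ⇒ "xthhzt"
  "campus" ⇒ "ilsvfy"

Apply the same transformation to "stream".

yzxpls

The shift depends on letter class: consonant c→i is +6, but vowel a→l is +11. The rule splits by letter class: vowels +11, consonants +6.
On stream: s(cons)+6=y, t(cons)+6=z, r(cons)+6=x, e(vowel)+11=p, a(vowel)+11=l, m(cons)+6=s.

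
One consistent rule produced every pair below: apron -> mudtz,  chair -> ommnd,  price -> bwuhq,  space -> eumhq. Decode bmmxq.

phase

Shifts by position in apron: pos 0: a→m (+12), pos 1: p→u (+5), pos 2: r→d (+12), pos 3: o→t (+5) — repeating every 2. It's a Vigenère-style cipher with numeric key [12,5]: position i shifts by key[i mod 2].
Reversing it on bmmxq: b−12=p, m−5=h, m−12=a, x−5=s, q−12=e.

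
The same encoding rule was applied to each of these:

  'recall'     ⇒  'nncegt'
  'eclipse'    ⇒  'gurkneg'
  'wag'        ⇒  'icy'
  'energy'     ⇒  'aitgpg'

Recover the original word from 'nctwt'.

The output letters match the input read backwards, each shifted +2: recall reversed is llacer. Two steps: reverse the string, then apply a Caesar shift of +2.
Decoding nctwt: shift back: n−2=l, c−2=a, t−2=r, w−2=u, t−2=r → larur; then reverse → rural.

rural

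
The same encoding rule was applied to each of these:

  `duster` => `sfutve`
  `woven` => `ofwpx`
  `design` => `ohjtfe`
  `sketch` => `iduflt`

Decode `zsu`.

try

The output letters match the input read backwards, each shifted +1: duster reversed is retsud. Two steps: reverse the string, then apply a Caesar shift of +1.
Undoing it on zsu: shift back: z−1=y, s−1=r, u−1=t → yrt; then reverse → try.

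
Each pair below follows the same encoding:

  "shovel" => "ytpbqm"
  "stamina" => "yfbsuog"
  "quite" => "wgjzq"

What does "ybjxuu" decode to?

spirit

Shifts by position in shovel: pos 0: s→y (+6), pos 1: h→t (+12), pos 2: o→p (+1), pos 3: v→b (+6), pos 4: e→q (+12), pos 5: l→m (+1) — repeating every 3. It's a Vigenère-style cipher with numeric key [6,12,1]: position i shifts by key[i mod 3].
Reversing it on ybjxuu: y−6=s, b−12=p, j−1=i, x−6=r, u−12=i, u−1=t.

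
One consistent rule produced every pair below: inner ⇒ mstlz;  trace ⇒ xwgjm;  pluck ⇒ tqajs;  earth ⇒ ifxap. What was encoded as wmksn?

shelf

In inner: i→m is +4, n→s is +5, n→t is +6, e→l is +7 — the shift increases by 1 each position. Each letter shifts forward by (position + 4), i.e. 4, 5, 6, … — the shift grows by one for each successive letter.
Decoding wmksn: w−4=s, m−5=h, k−6=e, s−7=l, n−8=f.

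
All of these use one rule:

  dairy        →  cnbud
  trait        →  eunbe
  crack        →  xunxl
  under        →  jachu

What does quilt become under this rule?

pjbqe

d(3)→c(2) and a(0)→n(13) fit y≡5x+13 (mod 26); the inverse of 5 mod 26 is 21. Each letter's alphabet position (a=0..z=25) is mapped through 5·x+13 mod 26 — an affine cipher.
Applying it to quilt: q(16)→5·16+13≡15=p; u(20)→5·20+13≡9=j; i(8)→5·8+13≡1=b; l(11)→5·11+13≡16=q; t(19)→5·19+13≡4=e (all mod 26).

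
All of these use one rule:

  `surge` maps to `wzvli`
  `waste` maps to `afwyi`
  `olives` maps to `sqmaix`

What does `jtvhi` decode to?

A repeating key of period 2 is used — shifts +4, +5 over and over.
Undoing it on jtvhi: j−4=f, t−5=o, v−4=r, h−5=c, i−4=e.

force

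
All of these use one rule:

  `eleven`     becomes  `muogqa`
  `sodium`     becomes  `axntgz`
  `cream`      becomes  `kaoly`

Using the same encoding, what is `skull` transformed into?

atewx

In eleven: e→m is +8, l→u is +9, e→o is +10, v→g is +11 — the shift increases by 1 each position. Each letter shifts forward by (position + 8), i.e. 8, 9, 10, … — the shift grows by one for each successive letter.
For skull: s+8=a, k+9=t, u+10=e, l+11=w, l+12=x.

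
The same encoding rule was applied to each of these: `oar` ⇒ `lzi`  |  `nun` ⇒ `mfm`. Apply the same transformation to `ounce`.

lfmxv

Each pair mirrors across the alphabet (o↔l, a↔z, r↔i): positions sum to 25. This is the alphabet-reversal cipher (Atbash): a becomes z, b becomes y, etc.
For ounce: o↔l, u↔f, n↔m, c↔x, e↔v.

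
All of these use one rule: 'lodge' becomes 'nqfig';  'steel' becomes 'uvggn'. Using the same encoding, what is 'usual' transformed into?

Compare letters: l→n is +2, o→q is +2, d→f is +2 — a constant shift. This is a Caesar cipher with shift 2.
On usual: u+2=w, s+2=u, u+2=w, a+2=c, l+2=n.

wuwcn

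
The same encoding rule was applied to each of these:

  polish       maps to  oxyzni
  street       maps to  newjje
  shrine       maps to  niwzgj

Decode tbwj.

acre

Treating letters as 0–25, the rule is x ↦ 17x + 19 (mod 26).
Decoding tbwj: t(19)→23·(19−19)≡0=a; b(1)→23·(1−19)≡2=c; w(22)→23·(22−19)≡17=r; j(9)→23·(9−19)≡4=e (all mod 26).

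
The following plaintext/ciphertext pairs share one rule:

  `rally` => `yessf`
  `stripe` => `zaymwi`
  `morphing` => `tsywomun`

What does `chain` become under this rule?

The shift depends on letter class: consonant r→y is +7, but vowel a→e is +4. Vowels shift forward by 4 and consonants shift forward by 7.
For chain: c(cons)+7=j, h(cons)+7=o, a(vowel)+4=e, i(vowel)+4=m, n(cons)+7=u.

joemu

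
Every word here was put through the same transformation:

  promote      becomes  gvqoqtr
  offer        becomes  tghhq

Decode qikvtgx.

vertigo

Read the word backwards and shift each letter +2.
Undoing it on qikvtgx: shift back: q−2=o, i−2=g, k−2=i, v−2=t, t−2=r, g−2=e, x−2=v → ogitrev; then reverse → vertigo.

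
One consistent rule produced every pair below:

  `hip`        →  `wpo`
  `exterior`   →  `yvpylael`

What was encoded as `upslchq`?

javelin

The output letters match the input read backwards, each shifted +7: hip reversed is pih. Read the word backwards and shift each letter +7.
Undoing it on upslchq: shift back: u−7=n, p−7=i, s−7=l, l−7=e, c−7=v, h−7=a, q−7=j → nilevaj; then reverse → javelin.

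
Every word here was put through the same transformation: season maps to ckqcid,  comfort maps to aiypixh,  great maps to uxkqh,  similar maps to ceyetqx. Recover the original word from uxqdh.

grant

s(18)→c(2) and e(4)→k(10) fit y≡5x+16 (mod 26); the inverse of 5 mod 26 is 21. Each letter's alphabet position (a=0..z=25) is mapped through 5·x+16 mod 26 — an affine cipher.
Reversing it on uxqdh: u(20)→21·(20−16)≡6=g; x(23)→21·(23−16)≡17=r; q(16)→21·(16−16)≡0=a; d(3)→21·(3−16)≡13=n; h(7)→21·(7−16)≡19=t (all mod 26).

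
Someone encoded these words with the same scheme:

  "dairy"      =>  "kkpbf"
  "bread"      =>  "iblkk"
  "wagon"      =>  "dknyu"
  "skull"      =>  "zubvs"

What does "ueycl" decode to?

Shifts by position in dairy: pos 0: d→k (+7), pos 1: a→k (+10), pos 2: i→p (+7), pos 3: r→b (+10) — repeating every 2. A repeating key of period 2 is used — shifts +7, +10 over and over.
Undoing it on ueycl: u−7=n, e−10=u, y−7=r, c−10=s, l−7=e.

nurse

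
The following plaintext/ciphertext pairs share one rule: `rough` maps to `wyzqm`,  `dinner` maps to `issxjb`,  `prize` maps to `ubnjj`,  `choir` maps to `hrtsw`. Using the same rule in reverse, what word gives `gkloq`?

It's a Vigenère-style cipher with numeric key [5,10]: position i shifts by key[i mod 2].
Reversing it on gkloq: g−5=b, k−10=a, l−5=g, o−10=e, q−5=l.

bagel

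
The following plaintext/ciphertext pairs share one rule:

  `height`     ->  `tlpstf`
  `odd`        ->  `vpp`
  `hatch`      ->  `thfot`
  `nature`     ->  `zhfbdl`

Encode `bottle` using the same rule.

The shift depends on letter class: consonant h→t is +12, but vowel e→l is +7. Two shifts are in play — +7 for a/e/i/o/u, +12 for every other letter.
Applying it to bottle: b(cons)+12=n, o(vowel)+7=v, t(cons)+12=f, t(cons)+12=f, l(cons)+12=x, e(vowel)+7=l.

nvffxl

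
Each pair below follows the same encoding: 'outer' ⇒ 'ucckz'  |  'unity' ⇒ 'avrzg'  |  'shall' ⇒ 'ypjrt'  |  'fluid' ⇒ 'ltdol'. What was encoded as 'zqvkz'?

timer

It's a Vigenère-style cipher with numeric key [6,8,9]: position i shifts by key[i mod 3].
Decoding zqvkz: z−6=t, q−8=i, v−9=m, k−6=e, z−8=r.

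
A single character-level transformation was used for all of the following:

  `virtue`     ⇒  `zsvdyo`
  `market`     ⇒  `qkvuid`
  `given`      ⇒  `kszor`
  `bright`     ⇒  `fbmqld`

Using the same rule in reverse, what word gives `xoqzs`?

tempo

A repeating key of period 2 is used — shifts +4, +10 over and over.
Reversing it on xoqzs: x−4=t, o−10=e, q−4=m, z−10=p, s−4=o.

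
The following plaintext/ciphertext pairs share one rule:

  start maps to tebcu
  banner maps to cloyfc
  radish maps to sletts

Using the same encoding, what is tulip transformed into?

It's a Vigenère-style cipher with numeric key [1,11]: position i shifts by key[i mod 2].
For tulip: t+1=u, u+11=f, l+1=m, i+11=t, p+1=q.

ufmtq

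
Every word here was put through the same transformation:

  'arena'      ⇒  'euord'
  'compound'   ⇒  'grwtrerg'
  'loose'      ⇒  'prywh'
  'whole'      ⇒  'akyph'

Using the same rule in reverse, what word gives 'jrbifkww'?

forecast

Shifts by position in arena: pos 0: a→e (+4), pos 1: r→u (+3), pos 2: e→o (+10), pos 3: n→r (+4), pos 4: a→d (+3) — repeating every 3. It's a Vigenère-style cipher with numeric key [4,3,10]: position i shifts by key[i mod 3].
Undoing it on jrbifkww: j−4=f, r−3=o, b−10=r, i−4=e, f−3=c, k−10=a, w−4=s, w−3=t.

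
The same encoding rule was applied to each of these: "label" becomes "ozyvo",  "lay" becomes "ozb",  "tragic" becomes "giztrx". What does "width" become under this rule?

drwgs

This is the alphabet-reversal cipher (Atbash): a becomes z, b becomes y, etc.
Applying it to width: w↔d, i↔r, d↔w, t↔g, h↔s.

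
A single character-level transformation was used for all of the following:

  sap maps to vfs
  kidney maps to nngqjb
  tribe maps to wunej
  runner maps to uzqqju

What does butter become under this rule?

Two shifts are in play — +5 for a/e/i/o/u, +3 for every other letter.
Applying it to butter: b(cons)+3=e, u(vowel)+5=z, t(cons)+3=w, t(cons)+3=w, e(vowel)+5=j, r(cons)+3=u.

ezwwju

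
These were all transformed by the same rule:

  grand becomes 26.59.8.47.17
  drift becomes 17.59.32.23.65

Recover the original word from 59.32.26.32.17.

rigid

g(#7)→26 and r(#18)→59: differences scale by 3, so n = 3·pos + 5. With a=1..z=26, the number is 3·pos + 5.
Undoing it on 59.32.26.32.17: 59→(59−5)÷3=18=r, 32→(32−5)÷3=9=i, 26→(26−5)÷3=7=g, 32→(32−5)÷3=9=i, 17→(17−5)÷3=4=d.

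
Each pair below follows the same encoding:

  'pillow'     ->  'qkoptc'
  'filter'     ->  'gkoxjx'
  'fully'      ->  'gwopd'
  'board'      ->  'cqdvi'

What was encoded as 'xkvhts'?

In pillow: p→q is +1, i→k is +2, l→o is +3, l→p is +4 — the shift increases by 1 each position. Letter i (0-indexed) is shifted by i+1, so successive shifts are 1, 2, 3, ….
Decoding xkvhts: x−1=w, k−2=i, v−3=s, h−4=d, t−5=o, s−6=m.

wisdom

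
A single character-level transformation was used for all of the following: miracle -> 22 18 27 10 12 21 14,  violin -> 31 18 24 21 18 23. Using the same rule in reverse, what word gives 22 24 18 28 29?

Letters become their 1-based position plus 9 (so a→10, b→11, …).
Decoding 22 24 18 28 29: 22→(22−9)÷1=13=m, 24→(24−9)÷1=15=o, 18→(18−9)÷1=9=i, 28→(28−9)÷1=19=s, 29→(29−9)÷1=20=t.

moist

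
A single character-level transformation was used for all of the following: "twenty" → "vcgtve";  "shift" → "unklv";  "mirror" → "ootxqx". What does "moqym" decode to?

Shifts by position in twenty: pos 0: t→v (+2), pos 1: w→c (+6), pos 2: e→g (+2), pos 3: n→t (+6) — repeating every 2. The shifts repeat in a cycle of length 2: positions 0,1,… shift by +2, +6, then the pattern repeats.
Reversing it on moqym: m−2=k, o−6=i, q−2=o, y−6=s, m−2=k.

kiosk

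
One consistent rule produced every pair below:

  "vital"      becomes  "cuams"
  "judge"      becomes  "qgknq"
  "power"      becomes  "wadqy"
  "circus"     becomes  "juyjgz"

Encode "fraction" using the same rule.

The rule splits by letter class: vowels +12, consonants +7.
Applying it to fraction: f(cons)+7=m, r(cons)+7=y, a(vowel)+12=m, c(cons)+7=j, t(cons)+7=a, i(vowel)+12=u, o(vowel)+12=a, n(cons)+7=u.

mymjauau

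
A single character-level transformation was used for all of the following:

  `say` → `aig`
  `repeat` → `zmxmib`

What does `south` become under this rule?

awcbp

Compare letters: s→a is +8, a→i is +8, y→g is +8 — a constant shift. It's a constant shift of +8 (ROT8).
On south: s+8=a, o+8=w, u+8=c, t+8=b, h+8=p.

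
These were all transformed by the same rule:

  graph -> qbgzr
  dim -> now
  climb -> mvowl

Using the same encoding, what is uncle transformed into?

The shift depends on letter class: consonant g→q is +10, but vowel a→g is +6. Two shifts are in play — +6 for a/e/i/o/u, +10 for every other letter.
Applying it to uncle: u(vowel)+6=a, n(cons)+10=x, c(cons)+10=m, l(cons)+10=v, e(vowel)+6=k.

axmvk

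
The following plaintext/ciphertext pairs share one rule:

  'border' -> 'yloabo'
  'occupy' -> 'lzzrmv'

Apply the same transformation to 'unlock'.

Compare letters: b→y is +23, o→l is +23, r→o is +23 — a constant shift. It's a constant shift of +23 (ROT23).
On unlock: u+23=r, n+23=k, l+23=i, o+23=l, c+23=z, k+23=h.

rkilzh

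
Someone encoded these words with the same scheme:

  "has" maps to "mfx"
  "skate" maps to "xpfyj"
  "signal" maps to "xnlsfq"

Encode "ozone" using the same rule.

tetsj

This is a Caesar cipher with shift 5.
On ozone: o+5=t, z+5=e, o+5=t, n+5=s, e+5=j.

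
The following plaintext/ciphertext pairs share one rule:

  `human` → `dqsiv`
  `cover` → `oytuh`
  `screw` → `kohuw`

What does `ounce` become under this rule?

Each letter's alphabet position (a=0..z=25) is mapped through 3·x+8 mod 26 — an affine cipher.
On ounce: o(14)→3·14+8≡24=y; u(20)→3·20+8≡16=q; n(13)→3·13+8≡21=v; c(2)→3·2+8≡14=o; e(4)→3·4+8≡20=u (all mod 26).

yqvou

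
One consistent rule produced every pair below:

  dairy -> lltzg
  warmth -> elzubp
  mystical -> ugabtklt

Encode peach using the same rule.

The shift depends on letter class: consonant d→l is +8, but vowel a→l is +11. Vowels shift forward by 11 and consonants shift forward by 8.
Applying it to peach: p(cons)+8=x, e(vowel)+11=p, a(vowel)+11=l, c(cons)+8=k, h(cons)+8=p.

xplkp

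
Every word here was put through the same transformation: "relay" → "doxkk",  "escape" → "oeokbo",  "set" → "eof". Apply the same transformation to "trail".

fdksx

The shift depends on letter class: consonant r→d is +12, but vowel e→o is +10. The rule splits by letter class: vowels +10, consonants +12.
On trail: t(cons)+12=f, r(cons)+12=d, a(vowel)+10=k, i(vowel)+10=s, l(cons)+12=x.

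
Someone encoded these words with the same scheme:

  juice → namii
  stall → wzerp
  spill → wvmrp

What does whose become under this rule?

ansyi

It's a Vigenère-style cipher with numeric key [4,6]: position i shifts by key[i mod 2].
Applying it to whose: w+4=a, h+6=n, o+4=s, s+6=y, e+4=i.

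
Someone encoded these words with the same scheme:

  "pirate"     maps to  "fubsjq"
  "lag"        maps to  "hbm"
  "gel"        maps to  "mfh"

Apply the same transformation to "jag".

The output letters match the input read backwards, each shifted +1: pirate reversed is etarip. The word is reversed, then every letter is shifted forward by 1.
On jag: reverse → gaj; then shift: g+1=h, a+1=b, j+1=k.

hbk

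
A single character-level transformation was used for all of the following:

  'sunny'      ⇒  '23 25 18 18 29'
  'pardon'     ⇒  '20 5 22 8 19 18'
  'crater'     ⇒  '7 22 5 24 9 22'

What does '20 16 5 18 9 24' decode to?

planet

s is letter #19 and maps to 23: an offset of 4. Letters become their 1-based position plus 4 (so a→5, b→6, …).
Reversing it on 20 16 5 18 9 24: 20→(20−4)÷1=16=p, 16→(16−4)÷1=12=l, 5→(5−4)÷1=1=a, 18→(18−4)÷1=14=n, 9→(9−4)÷1=5=e, 24→(24−4)÷1=20=t.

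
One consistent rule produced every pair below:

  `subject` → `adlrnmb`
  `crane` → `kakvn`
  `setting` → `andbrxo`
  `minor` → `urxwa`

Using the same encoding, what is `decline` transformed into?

lnmtrxm

Shifts by position in subject: pos 0: s→a (+8), pos 1: u→d (+9), pos 2: b→l (+10), pos 3: j→r (+8), pos 4: e→n (+9), pos 5: c→m (+10) — repeating every 3. It's a Vigenère-style cipher with numeric key [8,9,10]: position i shifts by key[i mod 3].
For decline: d+8=l, e+9=n, c+10=m, l+8=t, i+9=r, n+10=x, e+8=m.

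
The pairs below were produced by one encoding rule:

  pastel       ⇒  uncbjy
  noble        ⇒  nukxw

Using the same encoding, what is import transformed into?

Two steps: reverse the string, then apply a Caesar shift of +9.
Applying it to import: reverse → tropmi; then shift: t+9=c, r+9=a, o+9=x, p+9=y, m+9=v, i+9=r.

caxyvr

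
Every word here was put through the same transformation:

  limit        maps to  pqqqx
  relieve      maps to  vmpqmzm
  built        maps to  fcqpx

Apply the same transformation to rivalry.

vqzipvc

Vowels shift forward by 8 and consonants shift forward by 4.
For rivalry: r(cons)+4=v, i(vowel)+8=q, v(cons)+4=z, a(vowel)+8=i, l(cons)+4=p, r(cons)+4=v, y(cons)+4=c.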